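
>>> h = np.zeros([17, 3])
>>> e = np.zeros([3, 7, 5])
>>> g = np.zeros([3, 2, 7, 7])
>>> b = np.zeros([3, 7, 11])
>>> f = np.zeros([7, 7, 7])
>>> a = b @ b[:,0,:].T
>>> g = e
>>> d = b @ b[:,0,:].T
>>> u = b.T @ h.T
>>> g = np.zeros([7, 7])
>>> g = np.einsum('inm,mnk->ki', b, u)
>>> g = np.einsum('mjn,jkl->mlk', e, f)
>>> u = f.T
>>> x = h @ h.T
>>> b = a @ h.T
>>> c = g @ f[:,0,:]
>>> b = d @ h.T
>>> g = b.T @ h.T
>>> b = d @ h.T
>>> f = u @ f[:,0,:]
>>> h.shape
(17, 3)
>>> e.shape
(3, 7, 5)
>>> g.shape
(17, 7, 17)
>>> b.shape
(3, 7, 17)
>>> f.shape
(7, 7, 7)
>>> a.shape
(3, 7, 3)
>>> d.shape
(3, 7, 3)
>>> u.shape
(7, 7, 7)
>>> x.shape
(17, 17)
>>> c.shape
(3, 7, 7)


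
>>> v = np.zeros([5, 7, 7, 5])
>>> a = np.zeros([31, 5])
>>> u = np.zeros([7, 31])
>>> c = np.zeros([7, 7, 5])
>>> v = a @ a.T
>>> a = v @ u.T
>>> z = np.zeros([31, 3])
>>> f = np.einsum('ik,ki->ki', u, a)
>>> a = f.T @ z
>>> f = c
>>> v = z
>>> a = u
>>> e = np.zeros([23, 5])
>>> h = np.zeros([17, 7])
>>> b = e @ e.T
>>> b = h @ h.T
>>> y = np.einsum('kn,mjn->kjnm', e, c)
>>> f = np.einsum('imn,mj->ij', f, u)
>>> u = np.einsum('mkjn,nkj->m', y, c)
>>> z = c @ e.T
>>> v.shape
(31, 3)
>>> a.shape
(7, 31)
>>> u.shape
(23,)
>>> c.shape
(7, 7, 5)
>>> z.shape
(7, 7, 23)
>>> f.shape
(7, 31)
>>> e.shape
(23, 5)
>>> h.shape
(17, 7)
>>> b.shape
(17, 17)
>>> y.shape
(23, 7, 5, 7)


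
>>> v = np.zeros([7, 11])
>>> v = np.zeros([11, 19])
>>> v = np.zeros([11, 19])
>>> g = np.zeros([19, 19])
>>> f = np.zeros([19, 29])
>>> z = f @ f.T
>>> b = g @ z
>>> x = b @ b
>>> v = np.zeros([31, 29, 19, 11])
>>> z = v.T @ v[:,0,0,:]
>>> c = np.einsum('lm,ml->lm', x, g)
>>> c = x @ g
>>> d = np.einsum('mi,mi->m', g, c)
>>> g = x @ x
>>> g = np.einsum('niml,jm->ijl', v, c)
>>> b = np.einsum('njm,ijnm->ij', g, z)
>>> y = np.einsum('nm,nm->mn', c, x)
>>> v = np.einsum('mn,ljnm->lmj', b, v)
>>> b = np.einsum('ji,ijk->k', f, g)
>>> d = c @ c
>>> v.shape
(31, 11, 29)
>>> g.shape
(29, 19, 11)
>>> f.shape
(19, 29)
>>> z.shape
(11, 19, 29, 11)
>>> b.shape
(11,)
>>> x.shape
(19, 19)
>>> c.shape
(19, 19)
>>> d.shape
(19, 19)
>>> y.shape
(19, 19)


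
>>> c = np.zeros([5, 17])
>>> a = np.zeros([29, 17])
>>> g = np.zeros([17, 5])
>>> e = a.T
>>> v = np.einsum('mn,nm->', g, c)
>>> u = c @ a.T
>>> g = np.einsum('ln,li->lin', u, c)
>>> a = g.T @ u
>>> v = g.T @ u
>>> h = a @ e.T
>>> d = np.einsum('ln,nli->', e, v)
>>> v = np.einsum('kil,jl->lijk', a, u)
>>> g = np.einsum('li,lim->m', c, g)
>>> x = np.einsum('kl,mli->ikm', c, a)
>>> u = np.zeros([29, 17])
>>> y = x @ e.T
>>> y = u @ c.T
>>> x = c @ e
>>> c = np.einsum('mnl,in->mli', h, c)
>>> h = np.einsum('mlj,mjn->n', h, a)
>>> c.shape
(29, 17, 5)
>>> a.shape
(29, 17, 29)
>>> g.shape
(29,)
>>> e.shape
(17, 29)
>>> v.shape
(29, 17, 5, 29)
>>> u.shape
(29, 17)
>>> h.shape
(29,)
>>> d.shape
()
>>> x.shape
(5, 29)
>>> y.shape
(29, 5)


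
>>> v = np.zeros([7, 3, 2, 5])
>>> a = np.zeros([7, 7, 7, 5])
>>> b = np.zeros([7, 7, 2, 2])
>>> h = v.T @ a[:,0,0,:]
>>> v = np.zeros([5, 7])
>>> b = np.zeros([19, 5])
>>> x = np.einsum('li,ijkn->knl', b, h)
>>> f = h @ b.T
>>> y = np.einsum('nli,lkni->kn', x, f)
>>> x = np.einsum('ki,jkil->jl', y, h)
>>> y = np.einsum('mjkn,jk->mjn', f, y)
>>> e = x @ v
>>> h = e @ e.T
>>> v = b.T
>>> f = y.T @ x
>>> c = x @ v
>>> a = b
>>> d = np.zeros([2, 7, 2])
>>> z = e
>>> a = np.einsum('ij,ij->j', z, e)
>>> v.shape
(5, 19)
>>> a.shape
(7,)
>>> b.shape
(19, 5)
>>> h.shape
(5, 5)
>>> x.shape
(5, 5)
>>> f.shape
(19, 2, 5)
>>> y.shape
(5, 2, 19)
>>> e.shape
(5, 7)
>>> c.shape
(5, 19)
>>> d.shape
(2, 7, 2)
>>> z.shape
(5, 7)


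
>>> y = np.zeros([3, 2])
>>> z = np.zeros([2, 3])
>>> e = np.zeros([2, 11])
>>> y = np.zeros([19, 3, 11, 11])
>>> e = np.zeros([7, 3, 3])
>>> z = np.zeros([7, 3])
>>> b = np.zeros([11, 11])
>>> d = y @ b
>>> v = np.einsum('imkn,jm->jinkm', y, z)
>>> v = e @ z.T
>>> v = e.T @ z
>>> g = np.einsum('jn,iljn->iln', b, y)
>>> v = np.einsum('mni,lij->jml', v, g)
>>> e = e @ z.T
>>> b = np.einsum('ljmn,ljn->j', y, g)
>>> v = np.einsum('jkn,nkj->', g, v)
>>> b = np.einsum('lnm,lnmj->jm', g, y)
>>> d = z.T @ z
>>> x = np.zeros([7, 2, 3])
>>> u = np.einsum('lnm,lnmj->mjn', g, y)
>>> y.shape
(19, 3, 11, 11)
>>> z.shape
(7, 3)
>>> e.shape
(7, 3, 7)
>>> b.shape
(11, 11)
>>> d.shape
(3, 3)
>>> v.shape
()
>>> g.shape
(19, 3, 11)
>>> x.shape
(7, 2, 3)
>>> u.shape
(11, 11, 3)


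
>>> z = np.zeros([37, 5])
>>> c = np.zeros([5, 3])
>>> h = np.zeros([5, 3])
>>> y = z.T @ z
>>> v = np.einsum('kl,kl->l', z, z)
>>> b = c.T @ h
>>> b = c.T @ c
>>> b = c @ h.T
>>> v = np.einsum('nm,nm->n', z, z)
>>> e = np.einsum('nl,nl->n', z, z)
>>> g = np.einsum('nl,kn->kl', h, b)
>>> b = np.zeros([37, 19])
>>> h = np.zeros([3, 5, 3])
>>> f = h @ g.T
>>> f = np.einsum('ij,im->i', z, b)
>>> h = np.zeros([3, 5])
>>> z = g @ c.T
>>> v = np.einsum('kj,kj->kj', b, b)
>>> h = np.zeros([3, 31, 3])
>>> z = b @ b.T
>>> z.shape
(37, 37)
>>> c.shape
(5, 3)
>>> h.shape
(3, 31, 3)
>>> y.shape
(5, 5)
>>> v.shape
(37, 19)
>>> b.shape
(37, 19)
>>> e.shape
(37,)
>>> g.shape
(5, 3)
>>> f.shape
(37,)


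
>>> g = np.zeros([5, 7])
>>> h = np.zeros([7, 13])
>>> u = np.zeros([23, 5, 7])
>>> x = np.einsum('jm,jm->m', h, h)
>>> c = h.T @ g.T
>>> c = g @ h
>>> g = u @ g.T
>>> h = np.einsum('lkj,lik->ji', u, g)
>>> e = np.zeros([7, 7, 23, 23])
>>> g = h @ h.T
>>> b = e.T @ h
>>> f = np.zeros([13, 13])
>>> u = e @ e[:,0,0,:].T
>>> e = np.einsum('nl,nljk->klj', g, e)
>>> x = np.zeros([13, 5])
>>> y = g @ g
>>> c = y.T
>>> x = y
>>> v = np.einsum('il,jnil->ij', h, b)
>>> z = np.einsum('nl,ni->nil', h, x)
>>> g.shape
(7, 7)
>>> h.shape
(7, 5)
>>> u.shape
(7, 7, 23, 7)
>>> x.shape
(7, 7)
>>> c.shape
(7, 7)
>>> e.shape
(23, 7, 23)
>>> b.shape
(23, 23, 7, 5)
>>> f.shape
(13, 13)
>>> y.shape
(7, 7)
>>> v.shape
(7, 23)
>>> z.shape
(7, 7, 5)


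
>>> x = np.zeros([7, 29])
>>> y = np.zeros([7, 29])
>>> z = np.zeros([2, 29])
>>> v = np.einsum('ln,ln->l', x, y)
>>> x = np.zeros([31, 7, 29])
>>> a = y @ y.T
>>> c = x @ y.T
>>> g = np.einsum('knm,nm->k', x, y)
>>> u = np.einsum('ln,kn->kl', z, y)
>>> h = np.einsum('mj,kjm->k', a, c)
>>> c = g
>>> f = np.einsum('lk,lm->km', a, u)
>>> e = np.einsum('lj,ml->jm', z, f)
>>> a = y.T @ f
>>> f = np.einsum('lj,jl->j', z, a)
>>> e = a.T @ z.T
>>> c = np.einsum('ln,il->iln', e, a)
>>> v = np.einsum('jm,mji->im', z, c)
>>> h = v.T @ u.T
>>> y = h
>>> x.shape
(31, 7, 29)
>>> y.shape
(29, 7)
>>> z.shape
(2, 29)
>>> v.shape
(2, 29)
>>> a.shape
(29, 2)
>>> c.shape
(29, 2, 2)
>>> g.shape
(31,)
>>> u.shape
(7, 2)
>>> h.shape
(29, 7)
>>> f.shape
(29,)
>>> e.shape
(2, 2)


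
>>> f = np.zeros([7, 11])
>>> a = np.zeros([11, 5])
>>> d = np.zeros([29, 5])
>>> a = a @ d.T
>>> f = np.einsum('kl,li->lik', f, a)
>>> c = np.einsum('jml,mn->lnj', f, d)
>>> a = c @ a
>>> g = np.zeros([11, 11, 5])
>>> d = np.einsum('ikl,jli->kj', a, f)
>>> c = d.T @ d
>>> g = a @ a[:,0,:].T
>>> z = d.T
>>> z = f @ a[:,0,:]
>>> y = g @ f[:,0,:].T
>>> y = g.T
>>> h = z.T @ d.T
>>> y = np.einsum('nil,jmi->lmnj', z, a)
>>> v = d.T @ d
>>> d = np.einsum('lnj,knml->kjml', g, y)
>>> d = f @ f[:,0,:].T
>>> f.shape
(11, 29, 7)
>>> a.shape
(7, 5, 29)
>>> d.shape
(11, 29, 11)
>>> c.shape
(11, 11)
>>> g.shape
(7, 5, 7)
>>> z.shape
(11, 29, 29)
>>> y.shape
(29, 5, 11, 7)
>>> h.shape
(29, 29, 5)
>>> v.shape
(11, 11)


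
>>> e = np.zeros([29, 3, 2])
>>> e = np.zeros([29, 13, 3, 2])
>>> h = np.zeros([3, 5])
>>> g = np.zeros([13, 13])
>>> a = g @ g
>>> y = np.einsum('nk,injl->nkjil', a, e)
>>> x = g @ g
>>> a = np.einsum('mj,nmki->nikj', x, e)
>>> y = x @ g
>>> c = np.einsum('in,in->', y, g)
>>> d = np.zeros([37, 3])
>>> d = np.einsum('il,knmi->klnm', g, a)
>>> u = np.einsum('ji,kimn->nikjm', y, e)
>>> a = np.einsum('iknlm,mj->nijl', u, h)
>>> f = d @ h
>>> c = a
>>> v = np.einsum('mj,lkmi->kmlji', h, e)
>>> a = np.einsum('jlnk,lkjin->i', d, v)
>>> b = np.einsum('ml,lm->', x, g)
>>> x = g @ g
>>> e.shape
(29, 13, 3, 2)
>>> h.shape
(3, 5)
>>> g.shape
(13, 13)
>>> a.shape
(5,)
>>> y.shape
(13, 13)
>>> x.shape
(13, 13)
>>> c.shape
(29, 2, 5, 13)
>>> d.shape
(29, 13, 2, 3)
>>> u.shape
(2, 13, 29, 13, 3)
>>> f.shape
(29, 13, 2, 5)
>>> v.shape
(13, 3, 29, 5, 2)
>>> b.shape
()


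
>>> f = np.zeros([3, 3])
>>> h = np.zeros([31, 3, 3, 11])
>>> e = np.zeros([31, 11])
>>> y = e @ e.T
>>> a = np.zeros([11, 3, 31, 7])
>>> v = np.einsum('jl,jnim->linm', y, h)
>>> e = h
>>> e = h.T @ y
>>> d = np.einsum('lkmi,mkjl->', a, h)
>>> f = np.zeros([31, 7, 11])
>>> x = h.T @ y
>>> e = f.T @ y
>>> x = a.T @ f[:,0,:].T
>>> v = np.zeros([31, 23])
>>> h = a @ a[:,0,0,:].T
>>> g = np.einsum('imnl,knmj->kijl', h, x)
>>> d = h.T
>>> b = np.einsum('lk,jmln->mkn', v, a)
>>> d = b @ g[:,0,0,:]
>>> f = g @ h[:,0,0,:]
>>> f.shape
(7, 11, 31, 11)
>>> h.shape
(11, 3, 31, 11)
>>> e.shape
(11, 7, 31)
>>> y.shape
(31, 31)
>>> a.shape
(11, 3, 31, 7)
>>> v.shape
(31, 23)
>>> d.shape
(3, 23, 11)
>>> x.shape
(7, 31, 3, 31)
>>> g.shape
(7, 11, 31, 11)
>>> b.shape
(3, 23, 7)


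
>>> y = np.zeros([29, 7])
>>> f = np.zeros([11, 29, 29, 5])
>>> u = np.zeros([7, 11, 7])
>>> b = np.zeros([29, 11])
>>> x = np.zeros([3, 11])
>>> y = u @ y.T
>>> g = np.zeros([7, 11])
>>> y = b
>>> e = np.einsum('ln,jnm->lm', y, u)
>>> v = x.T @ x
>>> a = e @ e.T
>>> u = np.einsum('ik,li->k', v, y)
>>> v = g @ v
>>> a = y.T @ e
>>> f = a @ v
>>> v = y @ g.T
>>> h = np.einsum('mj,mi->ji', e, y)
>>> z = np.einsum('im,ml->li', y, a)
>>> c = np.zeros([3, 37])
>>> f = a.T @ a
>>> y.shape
(29, 11)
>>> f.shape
(7, 7)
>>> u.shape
(11,)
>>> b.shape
(29, 11)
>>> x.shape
(3, 11)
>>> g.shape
(7, 11)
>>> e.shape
(29, 7)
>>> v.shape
(29, 7)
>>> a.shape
(11, 7)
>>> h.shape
(7, 11)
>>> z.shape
(7, 29)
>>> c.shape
(3, 37)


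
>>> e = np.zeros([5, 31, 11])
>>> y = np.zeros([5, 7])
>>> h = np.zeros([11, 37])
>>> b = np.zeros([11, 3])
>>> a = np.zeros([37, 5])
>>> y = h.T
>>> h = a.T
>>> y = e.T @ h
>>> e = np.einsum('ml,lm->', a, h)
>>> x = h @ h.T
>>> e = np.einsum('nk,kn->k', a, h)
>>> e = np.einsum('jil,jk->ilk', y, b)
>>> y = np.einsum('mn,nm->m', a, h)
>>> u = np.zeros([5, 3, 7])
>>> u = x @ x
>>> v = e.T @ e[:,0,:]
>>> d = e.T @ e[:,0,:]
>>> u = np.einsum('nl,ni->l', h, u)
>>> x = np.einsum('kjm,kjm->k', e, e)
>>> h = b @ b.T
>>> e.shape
(31, 37, 3)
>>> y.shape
(37,)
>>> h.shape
(11, 11)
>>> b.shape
(11, 3)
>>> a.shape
(37, 5)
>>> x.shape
(31,)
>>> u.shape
(37,)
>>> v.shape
(3, 37, 3)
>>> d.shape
(3, 37, 3)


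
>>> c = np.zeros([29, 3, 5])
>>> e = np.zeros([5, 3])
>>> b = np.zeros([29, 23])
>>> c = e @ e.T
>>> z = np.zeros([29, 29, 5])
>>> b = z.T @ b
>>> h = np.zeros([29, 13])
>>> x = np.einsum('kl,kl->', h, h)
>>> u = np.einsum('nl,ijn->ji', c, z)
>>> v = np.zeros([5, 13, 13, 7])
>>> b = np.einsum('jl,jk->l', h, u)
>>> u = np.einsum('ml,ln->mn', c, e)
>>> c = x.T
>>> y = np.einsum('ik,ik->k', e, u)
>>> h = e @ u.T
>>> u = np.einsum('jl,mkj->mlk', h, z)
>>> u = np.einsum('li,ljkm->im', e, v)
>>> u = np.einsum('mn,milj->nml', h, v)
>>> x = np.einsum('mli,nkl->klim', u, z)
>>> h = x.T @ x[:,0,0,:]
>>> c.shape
()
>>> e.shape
(5, 3)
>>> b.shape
(13,)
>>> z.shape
(29, 29, 5)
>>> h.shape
(5, 13, 5, 5)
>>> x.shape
(29, 5, 13, 5)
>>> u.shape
(5, 5, 13)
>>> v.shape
(5, 13, 13, 7)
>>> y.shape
(3,)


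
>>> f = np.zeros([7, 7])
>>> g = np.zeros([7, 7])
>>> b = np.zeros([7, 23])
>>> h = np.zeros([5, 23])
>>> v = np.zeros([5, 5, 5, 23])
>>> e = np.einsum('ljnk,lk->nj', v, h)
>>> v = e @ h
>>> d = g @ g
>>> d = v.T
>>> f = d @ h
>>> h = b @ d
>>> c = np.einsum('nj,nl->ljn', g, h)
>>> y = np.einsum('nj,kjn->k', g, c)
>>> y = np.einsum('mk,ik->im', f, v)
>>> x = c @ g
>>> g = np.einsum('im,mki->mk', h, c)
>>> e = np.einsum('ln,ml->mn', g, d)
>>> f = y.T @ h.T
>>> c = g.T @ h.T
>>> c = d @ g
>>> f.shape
(23, 7)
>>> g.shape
(5, 7)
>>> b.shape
(7, 23)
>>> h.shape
(7, 5)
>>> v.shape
(5, 23)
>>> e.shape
(23, 7)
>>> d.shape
(23, 5)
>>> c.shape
(23, 7)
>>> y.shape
(5, 23)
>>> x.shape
(5, 7, 7)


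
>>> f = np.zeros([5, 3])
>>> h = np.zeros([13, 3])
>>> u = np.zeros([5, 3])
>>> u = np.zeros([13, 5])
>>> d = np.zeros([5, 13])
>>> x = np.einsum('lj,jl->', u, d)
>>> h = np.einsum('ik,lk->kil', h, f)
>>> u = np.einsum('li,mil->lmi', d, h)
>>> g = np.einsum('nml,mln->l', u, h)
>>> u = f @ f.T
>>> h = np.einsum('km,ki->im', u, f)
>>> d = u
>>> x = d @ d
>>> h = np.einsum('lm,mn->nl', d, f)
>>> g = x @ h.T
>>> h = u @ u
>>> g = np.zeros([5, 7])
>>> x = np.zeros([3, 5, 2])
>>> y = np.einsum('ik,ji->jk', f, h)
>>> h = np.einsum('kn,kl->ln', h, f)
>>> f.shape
(5, 3)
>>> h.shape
(3, 5)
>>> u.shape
(5, 5)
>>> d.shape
(5, 5)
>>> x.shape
(3, 5, 2)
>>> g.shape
(5, 7)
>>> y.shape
(5, 3)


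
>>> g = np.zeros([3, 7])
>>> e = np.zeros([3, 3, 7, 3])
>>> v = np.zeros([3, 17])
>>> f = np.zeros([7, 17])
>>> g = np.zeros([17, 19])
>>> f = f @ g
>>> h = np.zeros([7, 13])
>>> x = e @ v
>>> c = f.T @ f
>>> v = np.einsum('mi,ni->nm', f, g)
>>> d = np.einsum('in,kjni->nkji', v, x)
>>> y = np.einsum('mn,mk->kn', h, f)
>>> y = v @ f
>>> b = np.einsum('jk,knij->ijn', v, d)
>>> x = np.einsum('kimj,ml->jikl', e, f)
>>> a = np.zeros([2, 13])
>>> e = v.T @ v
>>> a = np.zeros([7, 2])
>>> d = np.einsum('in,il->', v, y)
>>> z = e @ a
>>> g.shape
(17, 19)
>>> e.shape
(7, 7)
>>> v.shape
(17, 7)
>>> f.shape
(7, 19)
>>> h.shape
(7, 13)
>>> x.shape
(3, 3, 3, 19)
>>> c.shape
(19, 19)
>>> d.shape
()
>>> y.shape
(17, 19)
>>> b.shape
(3, 17, 3)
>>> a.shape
(7, 2)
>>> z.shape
(7, 2)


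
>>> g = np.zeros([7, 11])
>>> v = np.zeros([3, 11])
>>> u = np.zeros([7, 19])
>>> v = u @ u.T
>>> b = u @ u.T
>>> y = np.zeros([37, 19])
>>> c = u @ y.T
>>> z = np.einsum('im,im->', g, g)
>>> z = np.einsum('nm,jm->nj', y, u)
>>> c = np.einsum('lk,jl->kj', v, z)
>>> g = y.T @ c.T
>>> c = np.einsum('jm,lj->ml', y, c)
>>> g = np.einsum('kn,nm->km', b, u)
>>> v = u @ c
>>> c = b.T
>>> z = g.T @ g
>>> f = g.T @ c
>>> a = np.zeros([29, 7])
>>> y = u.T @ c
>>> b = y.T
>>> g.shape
(7, 19)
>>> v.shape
(7, 7)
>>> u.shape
(7, 19)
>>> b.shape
(7, 19)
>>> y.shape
(19, 7)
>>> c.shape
(7, 7)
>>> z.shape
(19, 19)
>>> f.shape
(19, 7)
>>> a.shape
(29, 7)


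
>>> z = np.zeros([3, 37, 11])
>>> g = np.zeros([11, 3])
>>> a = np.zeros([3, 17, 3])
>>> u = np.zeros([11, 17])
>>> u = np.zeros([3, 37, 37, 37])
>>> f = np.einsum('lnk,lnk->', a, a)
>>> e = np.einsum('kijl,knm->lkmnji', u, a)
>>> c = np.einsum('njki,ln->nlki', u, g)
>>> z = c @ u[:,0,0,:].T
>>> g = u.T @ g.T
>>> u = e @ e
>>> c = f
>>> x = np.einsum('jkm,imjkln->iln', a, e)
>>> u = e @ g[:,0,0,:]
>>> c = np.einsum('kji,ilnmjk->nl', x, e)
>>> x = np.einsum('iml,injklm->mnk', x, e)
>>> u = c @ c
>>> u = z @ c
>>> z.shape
(3, 11, 37, 3)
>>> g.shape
(37, 37, 37, 11)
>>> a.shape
(3, 17, 3)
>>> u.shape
(3, 11, 37, 3)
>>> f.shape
()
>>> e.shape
(37, 3, 3, 17, 37, 37)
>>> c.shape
(3, 3)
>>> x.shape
(37, 3, 17)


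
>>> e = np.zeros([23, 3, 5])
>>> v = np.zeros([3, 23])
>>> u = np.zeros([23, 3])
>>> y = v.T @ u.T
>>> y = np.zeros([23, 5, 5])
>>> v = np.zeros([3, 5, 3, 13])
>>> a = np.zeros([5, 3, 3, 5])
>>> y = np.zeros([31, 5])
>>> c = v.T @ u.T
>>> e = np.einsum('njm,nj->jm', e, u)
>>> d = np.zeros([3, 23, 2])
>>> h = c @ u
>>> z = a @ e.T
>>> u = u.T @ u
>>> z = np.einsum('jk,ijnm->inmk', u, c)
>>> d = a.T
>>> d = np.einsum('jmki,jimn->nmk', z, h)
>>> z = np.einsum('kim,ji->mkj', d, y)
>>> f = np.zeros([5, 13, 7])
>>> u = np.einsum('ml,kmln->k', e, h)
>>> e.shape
(3, 5)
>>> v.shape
(3, 5, 3, 13)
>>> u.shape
(13,)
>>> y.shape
(31, 5)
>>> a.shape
(5, 3, 3, 5)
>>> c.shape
(13, 3, 5, 23)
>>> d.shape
(3, 5, 23)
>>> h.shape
(13, 3, 5, 3)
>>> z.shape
(23, 3, 31)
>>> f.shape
(5, 13, 7)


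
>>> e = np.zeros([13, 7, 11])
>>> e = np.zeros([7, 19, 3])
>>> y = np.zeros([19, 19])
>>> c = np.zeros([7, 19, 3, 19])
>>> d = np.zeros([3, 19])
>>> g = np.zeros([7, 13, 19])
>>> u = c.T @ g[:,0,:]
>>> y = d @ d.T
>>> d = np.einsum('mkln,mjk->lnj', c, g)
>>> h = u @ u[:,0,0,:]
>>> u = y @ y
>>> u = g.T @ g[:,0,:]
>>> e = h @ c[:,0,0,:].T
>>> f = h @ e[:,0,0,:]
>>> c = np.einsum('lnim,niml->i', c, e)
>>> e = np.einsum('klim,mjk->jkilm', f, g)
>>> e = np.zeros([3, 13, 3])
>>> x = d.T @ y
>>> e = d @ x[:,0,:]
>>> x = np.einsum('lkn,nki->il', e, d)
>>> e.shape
(3, 19, 3)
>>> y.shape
(3, 3)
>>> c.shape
(3,)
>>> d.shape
(3, 19, 13)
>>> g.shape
(7, 13, 19)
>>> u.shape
(19, 13, 19)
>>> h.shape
(19, 3, 19, 19)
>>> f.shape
(19, 3, 19, 7)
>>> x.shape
(13, 3)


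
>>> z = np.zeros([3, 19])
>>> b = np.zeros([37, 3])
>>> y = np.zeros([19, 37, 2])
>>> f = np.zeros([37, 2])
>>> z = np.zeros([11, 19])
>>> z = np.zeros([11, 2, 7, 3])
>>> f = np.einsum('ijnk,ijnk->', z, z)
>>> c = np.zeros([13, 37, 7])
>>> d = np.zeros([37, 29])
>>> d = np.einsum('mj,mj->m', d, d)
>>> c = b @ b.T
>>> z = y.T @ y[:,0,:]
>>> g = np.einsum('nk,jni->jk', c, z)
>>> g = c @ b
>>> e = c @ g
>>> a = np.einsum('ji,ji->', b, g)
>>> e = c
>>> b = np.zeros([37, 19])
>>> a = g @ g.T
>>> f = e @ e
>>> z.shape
(2, 37, 2)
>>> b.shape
(37, 19)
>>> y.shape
(19, 37, 2)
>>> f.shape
(37, 37)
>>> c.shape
(37, 37)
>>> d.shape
(37,)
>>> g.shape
(37, 3)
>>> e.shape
(37, 37)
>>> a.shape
(37, 37)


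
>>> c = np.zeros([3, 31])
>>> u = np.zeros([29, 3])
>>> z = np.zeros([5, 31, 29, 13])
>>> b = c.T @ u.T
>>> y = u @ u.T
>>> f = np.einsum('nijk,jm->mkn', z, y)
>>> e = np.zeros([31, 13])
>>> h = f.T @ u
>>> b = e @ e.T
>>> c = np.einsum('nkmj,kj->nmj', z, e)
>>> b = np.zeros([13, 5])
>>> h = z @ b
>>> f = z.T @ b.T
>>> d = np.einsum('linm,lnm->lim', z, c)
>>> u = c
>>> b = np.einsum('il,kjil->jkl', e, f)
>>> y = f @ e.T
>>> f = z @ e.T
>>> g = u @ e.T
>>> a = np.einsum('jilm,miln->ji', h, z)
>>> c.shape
(5, 29, 13)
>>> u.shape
(5, 29, 13)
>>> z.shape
(5, 31, 29, 13)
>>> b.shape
(29, 13, 13)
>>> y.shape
(13, 29, 31, 31)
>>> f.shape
(5, 31, 29, 31)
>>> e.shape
(31, 13)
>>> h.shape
(5, 31, 29, 5)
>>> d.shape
(5, 31, 13)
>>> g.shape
(5, 29, 31)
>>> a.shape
(5, 31)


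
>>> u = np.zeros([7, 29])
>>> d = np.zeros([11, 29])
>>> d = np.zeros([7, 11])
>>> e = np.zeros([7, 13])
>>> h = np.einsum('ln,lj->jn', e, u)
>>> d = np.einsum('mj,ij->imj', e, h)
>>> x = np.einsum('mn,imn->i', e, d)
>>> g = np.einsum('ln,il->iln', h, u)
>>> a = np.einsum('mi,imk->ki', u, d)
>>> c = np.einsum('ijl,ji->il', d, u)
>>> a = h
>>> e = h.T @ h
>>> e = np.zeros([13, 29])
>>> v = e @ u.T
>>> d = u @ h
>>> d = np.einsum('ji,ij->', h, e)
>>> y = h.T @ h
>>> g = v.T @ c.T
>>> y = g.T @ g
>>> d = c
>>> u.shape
(7, 29)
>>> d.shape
(29, 13)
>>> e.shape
(13, 29)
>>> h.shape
(29, 13)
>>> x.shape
(29,)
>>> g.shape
(7, 29)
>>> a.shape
(29, 13)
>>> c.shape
(29, 13)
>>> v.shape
(13, 7)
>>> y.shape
(29, 29)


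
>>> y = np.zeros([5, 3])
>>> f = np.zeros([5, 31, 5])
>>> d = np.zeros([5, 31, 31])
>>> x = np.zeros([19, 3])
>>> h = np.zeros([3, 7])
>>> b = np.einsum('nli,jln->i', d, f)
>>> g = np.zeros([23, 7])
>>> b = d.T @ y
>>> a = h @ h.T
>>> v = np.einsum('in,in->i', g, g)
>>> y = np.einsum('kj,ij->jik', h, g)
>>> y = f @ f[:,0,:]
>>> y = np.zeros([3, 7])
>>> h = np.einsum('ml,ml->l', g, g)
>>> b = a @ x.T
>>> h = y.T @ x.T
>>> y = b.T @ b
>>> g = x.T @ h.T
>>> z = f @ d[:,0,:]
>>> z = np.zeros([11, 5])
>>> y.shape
(19, 19)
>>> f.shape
(5, 31, 5)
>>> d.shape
(5, 31, 31)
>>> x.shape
(19, 3)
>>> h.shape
(7, 19)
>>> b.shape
(3, 19)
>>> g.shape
(3, 7)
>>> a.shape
(3, 3)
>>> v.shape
(23,)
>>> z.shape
(11, 5)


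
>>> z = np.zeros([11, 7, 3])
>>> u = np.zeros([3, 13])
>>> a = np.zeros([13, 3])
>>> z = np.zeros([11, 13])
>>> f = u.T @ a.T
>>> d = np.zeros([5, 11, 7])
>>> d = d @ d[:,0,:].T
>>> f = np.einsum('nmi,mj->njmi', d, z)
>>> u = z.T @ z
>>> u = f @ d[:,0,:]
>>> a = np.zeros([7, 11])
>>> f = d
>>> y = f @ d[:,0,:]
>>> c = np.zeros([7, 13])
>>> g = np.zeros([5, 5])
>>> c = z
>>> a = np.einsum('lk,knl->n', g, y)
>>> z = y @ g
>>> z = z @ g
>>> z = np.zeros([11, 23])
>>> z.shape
(11, 23)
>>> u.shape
(5, 13, 11, 5)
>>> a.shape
(11,)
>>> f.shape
(5, 11, 5)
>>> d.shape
(5, 11, 5)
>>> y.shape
(5, 11, 5)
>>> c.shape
(11, 13)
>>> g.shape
(5, 5)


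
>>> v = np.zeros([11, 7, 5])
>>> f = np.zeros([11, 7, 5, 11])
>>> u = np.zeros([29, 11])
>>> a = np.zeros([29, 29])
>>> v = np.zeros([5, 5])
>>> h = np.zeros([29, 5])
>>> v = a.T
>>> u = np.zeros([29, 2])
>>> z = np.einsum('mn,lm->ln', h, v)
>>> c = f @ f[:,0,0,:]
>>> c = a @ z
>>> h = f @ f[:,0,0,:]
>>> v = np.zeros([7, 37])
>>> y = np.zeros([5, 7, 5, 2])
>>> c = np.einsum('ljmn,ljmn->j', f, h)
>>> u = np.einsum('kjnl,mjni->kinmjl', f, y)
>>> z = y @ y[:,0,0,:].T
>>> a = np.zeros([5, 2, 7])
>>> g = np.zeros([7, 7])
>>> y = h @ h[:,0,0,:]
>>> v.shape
(7, 37)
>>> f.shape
(11, 7, 5, 11)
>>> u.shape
(11, 2, 5, 5, 7, 11)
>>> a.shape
(5, 2, 7)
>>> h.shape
(11, 7, 5, 11)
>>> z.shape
(5, 7, 5, 5)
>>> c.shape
(7,)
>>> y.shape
(11, 7, 5, 11)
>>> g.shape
(7, 7)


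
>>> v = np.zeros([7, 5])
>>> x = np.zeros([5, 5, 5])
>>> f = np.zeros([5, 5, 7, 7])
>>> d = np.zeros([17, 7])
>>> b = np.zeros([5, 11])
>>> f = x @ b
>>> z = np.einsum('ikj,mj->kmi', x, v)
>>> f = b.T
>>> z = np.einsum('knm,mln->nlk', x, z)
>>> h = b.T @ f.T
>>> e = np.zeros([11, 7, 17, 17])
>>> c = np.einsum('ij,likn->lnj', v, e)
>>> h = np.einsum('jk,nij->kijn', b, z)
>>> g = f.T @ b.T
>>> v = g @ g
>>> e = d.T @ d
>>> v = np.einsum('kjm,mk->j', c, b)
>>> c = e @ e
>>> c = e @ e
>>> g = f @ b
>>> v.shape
(17,)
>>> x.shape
(5, 5, 5)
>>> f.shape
(11, 5)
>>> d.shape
(17, 7)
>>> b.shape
(5, 11)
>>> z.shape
(5, 7, 5)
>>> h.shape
(11, 7, 5, 5)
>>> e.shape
(7, 7)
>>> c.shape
(7, 7)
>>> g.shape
(11, 11)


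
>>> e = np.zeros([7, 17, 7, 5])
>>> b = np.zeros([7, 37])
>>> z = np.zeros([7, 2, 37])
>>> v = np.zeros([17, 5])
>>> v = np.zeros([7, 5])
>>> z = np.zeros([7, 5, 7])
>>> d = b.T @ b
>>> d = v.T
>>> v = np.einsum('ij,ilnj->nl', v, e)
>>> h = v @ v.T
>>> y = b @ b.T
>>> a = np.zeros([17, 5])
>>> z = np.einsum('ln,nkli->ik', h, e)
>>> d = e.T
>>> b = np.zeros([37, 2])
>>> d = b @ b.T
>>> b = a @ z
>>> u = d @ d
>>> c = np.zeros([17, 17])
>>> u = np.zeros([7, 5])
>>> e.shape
(7, 17, 7, 5)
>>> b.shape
(17, 17)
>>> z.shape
(5, 17)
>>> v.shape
(7, 17)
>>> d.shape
(37, 37)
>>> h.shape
(7, 7)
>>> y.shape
(7, 7)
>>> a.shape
(17, 5)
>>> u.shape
(7, 5)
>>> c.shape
(17, 17)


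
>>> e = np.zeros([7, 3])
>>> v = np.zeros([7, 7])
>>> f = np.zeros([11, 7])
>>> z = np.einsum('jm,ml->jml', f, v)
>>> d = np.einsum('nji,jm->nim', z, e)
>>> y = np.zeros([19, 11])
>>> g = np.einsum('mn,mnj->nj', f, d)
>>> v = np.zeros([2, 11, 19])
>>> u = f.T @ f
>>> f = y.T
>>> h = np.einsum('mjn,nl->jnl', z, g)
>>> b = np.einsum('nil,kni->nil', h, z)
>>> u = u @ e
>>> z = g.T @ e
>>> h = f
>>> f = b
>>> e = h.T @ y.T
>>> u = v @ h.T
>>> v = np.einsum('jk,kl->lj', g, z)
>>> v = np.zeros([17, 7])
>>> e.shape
(19, 19)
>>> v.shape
(17, 7)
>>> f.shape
(7, 7, 3)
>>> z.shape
(3, 3)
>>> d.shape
(11, 7, 3)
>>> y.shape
(19, 11)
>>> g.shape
(7, 3)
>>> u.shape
(2, 11, 11)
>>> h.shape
(11, 19)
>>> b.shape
(7, 7, 3)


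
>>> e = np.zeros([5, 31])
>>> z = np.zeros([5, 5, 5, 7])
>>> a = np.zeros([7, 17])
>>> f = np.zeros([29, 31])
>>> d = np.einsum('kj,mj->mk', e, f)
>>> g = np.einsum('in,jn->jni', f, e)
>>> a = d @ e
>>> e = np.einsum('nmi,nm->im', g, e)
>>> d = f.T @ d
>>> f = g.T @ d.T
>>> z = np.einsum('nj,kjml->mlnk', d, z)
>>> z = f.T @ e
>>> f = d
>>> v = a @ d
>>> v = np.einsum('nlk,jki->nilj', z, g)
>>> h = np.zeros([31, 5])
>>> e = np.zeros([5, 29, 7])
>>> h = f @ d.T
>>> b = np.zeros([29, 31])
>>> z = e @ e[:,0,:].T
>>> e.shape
(5, 29, 7)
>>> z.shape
(5, 29, 5)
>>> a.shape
(29, 31)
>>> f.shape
(31, 5)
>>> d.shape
(31, 5)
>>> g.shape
(5, 31, 29)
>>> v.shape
(31, 29, 31, 5)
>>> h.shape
(31, 31)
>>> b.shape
(29, 31)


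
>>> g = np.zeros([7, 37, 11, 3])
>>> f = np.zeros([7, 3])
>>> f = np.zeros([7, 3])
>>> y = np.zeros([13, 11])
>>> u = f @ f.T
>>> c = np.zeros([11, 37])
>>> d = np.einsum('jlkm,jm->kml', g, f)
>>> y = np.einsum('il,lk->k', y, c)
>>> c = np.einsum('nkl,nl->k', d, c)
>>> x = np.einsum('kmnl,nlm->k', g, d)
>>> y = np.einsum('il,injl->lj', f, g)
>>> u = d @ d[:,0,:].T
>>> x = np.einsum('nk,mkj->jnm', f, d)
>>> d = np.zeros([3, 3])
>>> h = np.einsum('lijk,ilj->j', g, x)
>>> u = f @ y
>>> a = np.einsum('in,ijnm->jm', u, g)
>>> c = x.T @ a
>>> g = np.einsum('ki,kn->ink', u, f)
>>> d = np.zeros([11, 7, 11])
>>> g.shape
(11, 3, 7)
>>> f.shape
(7, 3)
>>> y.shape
(3, 11)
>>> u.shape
(7, 11)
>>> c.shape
(11, 7, 3)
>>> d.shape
(11, 7, 11)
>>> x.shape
(37, 7, 11)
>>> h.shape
(11,)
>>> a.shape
(37, 3)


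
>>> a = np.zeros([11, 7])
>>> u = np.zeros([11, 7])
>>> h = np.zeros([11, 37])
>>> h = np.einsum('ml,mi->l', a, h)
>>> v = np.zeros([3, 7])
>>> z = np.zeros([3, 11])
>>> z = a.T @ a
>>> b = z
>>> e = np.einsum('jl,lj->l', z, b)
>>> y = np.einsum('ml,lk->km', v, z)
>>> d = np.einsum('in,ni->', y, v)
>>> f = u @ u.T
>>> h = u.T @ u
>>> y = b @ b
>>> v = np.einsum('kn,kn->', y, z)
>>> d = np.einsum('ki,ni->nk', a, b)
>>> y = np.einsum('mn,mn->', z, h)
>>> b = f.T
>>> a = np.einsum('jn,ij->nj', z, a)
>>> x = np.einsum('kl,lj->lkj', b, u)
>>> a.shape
(7, 7)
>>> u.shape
(11, 7)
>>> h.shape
(7, 7)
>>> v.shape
()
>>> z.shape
(7, 7)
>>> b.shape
(11, 11)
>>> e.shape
(7,)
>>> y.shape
()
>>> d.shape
(7, 11)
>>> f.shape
(11, 11)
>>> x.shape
(11, 11, 7)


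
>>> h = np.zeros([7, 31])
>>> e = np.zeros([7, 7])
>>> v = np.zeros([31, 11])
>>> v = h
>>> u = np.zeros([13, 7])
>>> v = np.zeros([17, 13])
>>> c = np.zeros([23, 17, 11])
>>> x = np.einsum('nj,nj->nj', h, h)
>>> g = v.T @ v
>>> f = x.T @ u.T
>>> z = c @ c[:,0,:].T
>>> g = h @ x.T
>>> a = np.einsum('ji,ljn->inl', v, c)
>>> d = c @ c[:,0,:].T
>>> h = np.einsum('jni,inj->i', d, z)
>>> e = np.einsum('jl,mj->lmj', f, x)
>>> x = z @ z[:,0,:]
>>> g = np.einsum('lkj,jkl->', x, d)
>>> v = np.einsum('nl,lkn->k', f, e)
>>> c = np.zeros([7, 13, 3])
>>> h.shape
(23,)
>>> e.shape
(13, 7, 31)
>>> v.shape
(7,)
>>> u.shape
(13, 7)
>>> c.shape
(7, 13, 3)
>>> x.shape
(23, 17, 23)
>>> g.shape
()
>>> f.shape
(31, 13)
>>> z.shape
(23, 17, 23)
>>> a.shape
(13, 11, 23)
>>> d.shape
(23, 17, 23)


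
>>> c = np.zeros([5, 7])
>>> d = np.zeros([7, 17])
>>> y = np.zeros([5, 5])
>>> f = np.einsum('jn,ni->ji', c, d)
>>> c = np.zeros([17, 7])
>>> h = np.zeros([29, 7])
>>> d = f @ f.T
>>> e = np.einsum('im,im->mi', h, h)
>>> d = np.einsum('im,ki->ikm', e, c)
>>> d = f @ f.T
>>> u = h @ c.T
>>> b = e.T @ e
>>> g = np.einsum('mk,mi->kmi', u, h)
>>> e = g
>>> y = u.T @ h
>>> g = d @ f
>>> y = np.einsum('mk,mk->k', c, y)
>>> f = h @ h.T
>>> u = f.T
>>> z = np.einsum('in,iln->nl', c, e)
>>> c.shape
(17, 7)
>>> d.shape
(5, 5)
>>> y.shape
(7,)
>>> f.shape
(29, 29)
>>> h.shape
(29, 7)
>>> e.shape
(17, 29, 7)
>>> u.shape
(29, 29)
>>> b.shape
(29, 29)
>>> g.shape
(5, 17)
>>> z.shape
(7, 29)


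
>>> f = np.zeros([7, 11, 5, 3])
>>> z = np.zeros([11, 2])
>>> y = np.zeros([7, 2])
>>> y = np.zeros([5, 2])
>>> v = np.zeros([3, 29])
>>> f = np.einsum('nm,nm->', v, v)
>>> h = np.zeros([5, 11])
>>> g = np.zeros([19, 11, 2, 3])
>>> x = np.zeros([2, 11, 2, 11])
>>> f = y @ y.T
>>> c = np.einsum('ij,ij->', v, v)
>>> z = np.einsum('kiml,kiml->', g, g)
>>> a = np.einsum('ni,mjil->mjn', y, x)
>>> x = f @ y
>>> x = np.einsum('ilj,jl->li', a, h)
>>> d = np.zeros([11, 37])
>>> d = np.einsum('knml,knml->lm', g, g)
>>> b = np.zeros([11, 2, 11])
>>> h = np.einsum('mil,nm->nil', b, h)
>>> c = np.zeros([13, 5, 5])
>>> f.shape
(5, 5)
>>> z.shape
()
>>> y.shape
(5, 2)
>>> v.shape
(3, 29)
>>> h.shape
(5, 2, 11)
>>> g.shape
(19, 11, 2, 3)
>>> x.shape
(11, 2)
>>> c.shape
(13, 5, 5)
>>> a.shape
(2, 11, 5)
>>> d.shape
(3, 2)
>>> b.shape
(11, 2, 11)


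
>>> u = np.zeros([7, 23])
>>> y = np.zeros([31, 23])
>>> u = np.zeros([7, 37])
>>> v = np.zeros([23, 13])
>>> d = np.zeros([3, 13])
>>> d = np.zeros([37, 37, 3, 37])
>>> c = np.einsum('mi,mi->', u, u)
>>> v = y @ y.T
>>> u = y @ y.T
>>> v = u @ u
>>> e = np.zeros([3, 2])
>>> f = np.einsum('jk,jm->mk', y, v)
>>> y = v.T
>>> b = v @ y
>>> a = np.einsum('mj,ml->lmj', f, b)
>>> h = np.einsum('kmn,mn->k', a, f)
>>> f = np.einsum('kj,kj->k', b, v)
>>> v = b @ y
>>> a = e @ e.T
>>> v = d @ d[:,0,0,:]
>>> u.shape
(31, 31)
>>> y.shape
(31, 31)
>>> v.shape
(37, 37, 3, 37)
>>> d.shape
(37, 37, 3, 37)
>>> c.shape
()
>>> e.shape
(3, 2)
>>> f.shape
(31,)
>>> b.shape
(31, 31)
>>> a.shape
(3, 3)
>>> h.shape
(31,)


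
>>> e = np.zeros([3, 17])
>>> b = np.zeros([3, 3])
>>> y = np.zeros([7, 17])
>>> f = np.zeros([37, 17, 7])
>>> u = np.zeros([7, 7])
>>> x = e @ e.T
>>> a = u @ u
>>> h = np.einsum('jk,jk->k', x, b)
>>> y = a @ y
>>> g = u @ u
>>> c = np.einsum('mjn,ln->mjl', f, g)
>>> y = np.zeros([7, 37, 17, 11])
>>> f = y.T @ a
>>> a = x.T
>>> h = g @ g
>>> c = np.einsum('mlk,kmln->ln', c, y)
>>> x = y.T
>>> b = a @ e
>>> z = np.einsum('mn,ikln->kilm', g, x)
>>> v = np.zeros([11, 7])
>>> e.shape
(3, 17)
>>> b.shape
(3, 17)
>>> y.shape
(7, 37, 17, 11)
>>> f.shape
(11, 17, 37, 7)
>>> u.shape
(7, 7)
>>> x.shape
(11, 17, 37, 7)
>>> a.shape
(3, 3)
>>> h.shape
(7, 7)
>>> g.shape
(7, 7)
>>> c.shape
(17, 11)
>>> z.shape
(17, 11, 37, 7)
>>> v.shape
(11, 7)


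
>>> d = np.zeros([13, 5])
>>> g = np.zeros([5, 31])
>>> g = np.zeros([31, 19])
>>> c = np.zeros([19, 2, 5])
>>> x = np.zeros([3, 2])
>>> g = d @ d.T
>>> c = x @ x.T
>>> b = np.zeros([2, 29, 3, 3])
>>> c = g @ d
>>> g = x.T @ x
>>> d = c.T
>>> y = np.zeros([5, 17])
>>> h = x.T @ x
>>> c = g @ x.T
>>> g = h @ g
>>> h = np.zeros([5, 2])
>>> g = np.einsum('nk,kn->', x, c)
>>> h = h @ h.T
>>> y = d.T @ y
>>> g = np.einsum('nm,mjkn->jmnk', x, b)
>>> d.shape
(5, 13)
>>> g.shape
(29, 2, 3, 3)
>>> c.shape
(2, 3)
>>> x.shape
(3, 2)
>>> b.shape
(2, 29, 3, 3)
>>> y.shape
(13, 17)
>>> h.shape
(5, 5)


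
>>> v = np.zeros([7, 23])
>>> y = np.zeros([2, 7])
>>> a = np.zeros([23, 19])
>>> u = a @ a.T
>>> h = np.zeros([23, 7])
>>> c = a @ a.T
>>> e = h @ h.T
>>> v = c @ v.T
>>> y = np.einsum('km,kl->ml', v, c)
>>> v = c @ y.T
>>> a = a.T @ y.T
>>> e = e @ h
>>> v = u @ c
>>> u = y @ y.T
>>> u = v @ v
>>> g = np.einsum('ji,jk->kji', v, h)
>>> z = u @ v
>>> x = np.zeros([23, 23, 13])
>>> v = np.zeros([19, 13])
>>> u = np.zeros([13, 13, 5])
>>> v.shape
(19, 13)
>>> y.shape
(7, 23)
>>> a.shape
(19, 7)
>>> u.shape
(13, 13, 5)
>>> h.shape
(23, 7)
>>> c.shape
(23, 23)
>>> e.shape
(23, 7)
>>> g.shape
(7, 23, 23)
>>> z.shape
(23, 23)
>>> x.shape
(23, 23, 13)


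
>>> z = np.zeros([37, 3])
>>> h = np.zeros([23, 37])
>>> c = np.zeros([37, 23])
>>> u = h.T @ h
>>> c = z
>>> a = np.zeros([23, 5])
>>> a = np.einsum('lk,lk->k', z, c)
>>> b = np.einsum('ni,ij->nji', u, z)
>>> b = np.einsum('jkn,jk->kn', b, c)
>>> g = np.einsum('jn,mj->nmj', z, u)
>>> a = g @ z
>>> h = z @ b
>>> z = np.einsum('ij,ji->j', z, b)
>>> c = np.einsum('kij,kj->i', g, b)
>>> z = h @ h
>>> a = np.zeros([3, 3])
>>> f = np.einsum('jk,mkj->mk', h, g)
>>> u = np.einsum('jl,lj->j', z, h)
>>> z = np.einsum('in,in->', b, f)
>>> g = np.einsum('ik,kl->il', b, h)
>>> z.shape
()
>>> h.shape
(37, 37)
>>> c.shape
(37,)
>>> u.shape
(37,)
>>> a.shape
(3, 3)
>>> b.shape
(3, 37)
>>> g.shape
(3, 37)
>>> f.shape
(3, 37)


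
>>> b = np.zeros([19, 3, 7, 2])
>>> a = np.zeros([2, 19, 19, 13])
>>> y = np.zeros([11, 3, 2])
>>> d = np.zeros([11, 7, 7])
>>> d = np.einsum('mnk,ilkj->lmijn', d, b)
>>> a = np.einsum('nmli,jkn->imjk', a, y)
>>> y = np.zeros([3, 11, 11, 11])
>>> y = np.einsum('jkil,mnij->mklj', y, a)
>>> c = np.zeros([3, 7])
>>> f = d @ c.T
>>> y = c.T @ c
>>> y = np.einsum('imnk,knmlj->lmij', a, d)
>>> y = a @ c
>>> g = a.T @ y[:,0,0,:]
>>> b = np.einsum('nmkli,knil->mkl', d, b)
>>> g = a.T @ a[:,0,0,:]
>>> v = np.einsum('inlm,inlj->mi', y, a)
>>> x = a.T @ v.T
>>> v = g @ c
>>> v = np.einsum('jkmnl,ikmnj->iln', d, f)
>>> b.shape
(11, 19, 2)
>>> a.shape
(13, 19, 11, 3)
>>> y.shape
(13, 19, 11, 7)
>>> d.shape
(3, 11, 19, 2, 7)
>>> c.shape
(3, 7)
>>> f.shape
(3, 11, 19, 2, 3)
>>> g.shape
(3, 11, 19, 3)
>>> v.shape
(3, 7, 2)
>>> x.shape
(3, 11, 19, 7)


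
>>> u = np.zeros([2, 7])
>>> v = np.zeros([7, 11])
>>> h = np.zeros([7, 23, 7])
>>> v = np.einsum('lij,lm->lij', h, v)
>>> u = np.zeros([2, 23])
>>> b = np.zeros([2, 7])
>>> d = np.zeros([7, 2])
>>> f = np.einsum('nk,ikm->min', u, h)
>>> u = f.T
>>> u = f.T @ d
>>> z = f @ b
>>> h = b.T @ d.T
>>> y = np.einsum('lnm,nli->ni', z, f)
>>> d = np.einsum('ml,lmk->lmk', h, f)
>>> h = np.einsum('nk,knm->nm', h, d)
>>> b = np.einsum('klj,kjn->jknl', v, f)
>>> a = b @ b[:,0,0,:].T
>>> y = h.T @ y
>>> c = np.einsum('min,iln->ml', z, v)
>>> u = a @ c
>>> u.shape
(7, 7, 2, 23)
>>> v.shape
(7, 23, 7)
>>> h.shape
(7, 2)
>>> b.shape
(7, 7, 2, 23)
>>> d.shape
(7, 7, 2)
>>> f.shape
(7, 7, 2)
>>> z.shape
(7, 7, 7)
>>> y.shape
(2, 2)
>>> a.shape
(7, 7, 2, 7)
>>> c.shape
(7, 23)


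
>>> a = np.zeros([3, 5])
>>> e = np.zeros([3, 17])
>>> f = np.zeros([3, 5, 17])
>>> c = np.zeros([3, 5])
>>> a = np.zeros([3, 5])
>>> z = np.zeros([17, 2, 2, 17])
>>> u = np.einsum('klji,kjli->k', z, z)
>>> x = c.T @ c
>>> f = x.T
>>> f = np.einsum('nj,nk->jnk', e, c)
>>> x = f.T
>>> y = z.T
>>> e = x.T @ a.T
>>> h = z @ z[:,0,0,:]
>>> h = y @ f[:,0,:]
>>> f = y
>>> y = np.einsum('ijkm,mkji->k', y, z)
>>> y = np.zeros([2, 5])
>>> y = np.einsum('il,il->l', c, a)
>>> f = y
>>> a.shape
(3, 5)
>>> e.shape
(17, 3, 3)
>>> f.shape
(5,)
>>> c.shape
(3, 5)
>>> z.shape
(17, 2, 2, 17)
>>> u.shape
(17,)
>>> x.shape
(5, 3, 17)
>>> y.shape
(5,)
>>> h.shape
(17, 2, 2, 5)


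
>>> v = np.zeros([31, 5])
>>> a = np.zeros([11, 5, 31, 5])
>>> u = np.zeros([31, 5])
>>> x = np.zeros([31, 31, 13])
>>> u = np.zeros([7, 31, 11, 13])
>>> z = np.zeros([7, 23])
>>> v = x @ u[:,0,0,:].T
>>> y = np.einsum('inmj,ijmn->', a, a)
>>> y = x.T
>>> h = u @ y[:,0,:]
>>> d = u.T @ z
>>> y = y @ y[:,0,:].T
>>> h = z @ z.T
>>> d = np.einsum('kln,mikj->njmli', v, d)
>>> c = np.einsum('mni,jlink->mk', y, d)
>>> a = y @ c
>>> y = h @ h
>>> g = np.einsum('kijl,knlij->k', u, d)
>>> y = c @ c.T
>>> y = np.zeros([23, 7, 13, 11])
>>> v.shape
(31, 31, 7)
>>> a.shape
(13, 31, 11)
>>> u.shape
(7, 31, 11, 13)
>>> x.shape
(31, 31, 13)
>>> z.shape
(7, 23)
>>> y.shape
(23, 7, 13, 11)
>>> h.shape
(7, 7)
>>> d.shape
(7, 23, 13, 31, 11)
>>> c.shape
(13, 11)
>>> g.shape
(7,)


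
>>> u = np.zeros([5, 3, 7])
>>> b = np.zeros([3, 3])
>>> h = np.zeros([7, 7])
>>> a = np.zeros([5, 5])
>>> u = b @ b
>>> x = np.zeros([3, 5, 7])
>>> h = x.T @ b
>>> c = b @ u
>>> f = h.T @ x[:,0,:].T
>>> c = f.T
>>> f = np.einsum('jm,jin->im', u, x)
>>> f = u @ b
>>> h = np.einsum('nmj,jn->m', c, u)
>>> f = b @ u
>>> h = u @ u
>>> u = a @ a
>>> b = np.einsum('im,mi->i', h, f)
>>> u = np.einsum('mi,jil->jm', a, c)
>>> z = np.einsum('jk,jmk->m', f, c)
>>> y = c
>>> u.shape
(3, 5)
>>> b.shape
(3,)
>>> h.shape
(3, 3)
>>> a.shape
(5, 5)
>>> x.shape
(3, 5, 7)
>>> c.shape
(3, 5, 3)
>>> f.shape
(3, 3)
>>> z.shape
(5,)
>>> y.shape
(3, 5, 3)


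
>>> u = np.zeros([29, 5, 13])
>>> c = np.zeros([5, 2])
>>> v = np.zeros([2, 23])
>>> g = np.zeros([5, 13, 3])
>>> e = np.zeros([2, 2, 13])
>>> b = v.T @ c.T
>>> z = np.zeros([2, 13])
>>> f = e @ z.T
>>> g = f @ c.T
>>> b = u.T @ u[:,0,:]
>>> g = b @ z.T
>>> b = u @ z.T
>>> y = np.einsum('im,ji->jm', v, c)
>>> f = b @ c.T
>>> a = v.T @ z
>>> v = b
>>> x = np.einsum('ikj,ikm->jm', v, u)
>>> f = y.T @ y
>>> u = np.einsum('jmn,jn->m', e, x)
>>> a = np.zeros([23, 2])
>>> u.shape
(2,)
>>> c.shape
(5, 2)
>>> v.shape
(29, 5, 2)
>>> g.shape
(13, 5, 2)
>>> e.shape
(2, 2, 13)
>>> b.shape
(29, 5, 2)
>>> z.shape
(2, 13)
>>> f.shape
(23, 23)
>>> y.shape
(5, 23)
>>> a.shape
(23, 2)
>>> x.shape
(2, 13)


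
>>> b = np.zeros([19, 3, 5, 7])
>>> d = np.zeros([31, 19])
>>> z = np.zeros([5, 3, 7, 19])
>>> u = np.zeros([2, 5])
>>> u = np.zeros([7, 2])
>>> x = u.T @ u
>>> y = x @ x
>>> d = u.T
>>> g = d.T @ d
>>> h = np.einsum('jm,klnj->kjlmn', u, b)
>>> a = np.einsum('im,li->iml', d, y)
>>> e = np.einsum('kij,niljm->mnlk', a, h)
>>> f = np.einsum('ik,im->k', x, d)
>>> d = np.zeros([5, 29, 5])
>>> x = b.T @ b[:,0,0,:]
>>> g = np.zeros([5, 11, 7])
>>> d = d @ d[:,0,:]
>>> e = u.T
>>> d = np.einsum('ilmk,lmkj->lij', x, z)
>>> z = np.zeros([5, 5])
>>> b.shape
(19, 3, 5, 7)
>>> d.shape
(5, 7, 19)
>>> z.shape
(5, 5)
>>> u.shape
(7, 2)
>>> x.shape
(7, 5, 3, 7)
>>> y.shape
(2, 2)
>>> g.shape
(5, 11, 7)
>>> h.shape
(19, 7, 3, 2, 5)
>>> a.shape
(2, 7, 2)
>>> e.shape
(2, 7)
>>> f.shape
(2,)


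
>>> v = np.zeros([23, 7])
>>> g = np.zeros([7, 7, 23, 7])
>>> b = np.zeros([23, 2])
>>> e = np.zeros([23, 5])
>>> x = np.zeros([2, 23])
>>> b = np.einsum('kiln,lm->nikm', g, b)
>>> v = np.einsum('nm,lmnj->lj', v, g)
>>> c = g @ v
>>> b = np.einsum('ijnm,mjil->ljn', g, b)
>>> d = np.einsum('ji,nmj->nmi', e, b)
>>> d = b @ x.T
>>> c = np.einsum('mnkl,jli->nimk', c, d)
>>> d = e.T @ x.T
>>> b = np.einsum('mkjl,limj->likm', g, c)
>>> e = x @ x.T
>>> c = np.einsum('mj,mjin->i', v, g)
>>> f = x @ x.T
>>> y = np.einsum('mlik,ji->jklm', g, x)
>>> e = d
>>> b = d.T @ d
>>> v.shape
(7, 7)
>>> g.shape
(7, 7, 23, 7)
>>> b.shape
(2, 2)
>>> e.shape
(5, 2)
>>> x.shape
(2, 23)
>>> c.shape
(23,)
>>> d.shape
(5, 2)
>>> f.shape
(2, 2)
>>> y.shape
(2, 7, 7, 7)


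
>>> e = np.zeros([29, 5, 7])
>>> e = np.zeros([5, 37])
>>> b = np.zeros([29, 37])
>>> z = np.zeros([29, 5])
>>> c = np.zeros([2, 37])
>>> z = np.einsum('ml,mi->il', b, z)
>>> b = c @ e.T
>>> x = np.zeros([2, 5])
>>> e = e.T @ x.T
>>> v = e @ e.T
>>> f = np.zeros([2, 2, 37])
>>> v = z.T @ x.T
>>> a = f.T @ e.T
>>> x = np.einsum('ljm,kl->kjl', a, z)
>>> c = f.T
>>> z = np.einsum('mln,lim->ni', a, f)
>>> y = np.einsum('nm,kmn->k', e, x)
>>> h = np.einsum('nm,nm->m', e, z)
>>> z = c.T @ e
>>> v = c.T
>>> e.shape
(37, 2)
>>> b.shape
(2, 5)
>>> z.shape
(2, 2, 2)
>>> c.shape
(37, 2, 2)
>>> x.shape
(5, 2, 37)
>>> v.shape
(2, 2, 37)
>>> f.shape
(2, 2, 37)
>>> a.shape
(37, 2, 37)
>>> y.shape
(5,)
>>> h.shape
(2,)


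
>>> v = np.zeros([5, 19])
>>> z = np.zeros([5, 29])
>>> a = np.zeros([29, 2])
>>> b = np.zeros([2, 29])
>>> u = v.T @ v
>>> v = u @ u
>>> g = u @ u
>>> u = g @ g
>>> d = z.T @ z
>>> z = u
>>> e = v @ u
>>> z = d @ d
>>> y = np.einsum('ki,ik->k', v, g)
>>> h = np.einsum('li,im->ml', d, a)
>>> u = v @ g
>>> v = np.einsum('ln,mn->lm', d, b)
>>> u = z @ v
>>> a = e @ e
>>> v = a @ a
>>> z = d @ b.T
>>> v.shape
(19, 19)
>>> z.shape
(29, 2)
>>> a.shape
(19, 19)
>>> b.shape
(2, 29)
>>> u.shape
(29, 2)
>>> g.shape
(19, 19)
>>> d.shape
(29, 29)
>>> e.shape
(19, 19)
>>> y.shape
(19,)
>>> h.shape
(2, 29)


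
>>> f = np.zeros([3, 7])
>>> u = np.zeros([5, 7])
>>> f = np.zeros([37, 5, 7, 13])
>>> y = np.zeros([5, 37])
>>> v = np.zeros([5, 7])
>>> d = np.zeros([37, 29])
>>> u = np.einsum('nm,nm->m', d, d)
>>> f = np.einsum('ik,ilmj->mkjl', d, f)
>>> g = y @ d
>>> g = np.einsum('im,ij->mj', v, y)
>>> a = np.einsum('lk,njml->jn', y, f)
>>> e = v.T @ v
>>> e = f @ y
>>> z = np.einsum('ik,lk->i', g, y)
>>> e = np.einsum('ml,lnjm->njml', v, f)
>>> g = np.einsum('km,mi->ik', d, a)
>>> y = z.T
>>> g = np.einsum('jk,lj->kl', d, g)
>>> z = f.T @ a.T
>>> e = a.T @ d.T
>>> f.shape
(7, 29, 13, 5)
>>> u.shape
(29,)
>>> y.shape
(7,)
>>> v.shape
(5, 7)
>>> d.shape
(37, 29)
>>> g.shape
(29, 7)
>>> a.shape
(29, 7)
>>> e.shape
(7, 37)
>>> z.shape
(5, 13, 29, 29)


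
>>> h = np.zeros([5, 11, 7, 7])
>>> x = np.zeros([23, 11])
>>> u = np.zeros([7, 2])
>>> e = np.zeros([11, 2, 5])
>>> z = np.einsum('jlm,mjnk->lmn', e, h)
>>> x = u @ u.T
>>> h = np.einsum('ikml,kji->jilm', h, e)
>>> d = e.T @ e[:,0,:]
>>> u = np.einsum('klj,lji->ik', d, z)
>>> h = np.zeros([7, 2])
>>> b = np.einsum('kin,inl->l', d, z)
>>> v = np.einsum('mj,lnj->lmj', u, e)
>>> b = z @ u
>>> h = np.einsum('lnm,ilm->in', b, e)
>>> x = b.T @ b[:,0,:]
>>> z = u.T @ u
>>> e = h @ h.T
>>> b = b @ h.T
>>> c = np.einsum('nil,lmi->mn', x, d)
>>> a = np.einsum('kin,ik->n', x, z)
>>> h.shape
(11, 5)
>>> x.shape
(5, 5, 5)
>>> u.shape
(7, 5)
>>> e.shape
(11, 11)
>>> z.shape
(5, 5)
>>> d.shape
(5, 2, 5)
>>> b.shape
(2, 5, 11)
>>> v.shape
(11, 7, 5)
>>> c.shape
(2, 5)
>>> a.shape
(5,)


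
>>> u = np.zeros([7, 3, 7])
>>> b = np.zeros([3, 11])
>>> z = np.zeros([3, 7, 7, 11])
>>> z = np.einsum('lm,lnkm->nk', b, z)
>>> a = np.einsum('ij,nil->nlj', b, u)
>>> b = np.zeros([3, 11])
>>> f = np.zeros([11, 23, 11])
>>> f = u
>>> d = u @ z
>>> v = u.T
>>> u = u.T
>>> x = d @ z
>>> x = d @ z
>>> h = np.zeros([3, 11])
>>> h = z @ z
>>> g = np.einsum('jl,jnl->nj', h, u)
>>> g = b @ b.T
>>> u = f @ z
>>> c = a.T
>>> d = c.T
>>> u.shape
(7, 3, 7)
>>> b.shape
(3, 11)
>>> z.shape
(7, 7)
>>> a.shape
(7, 7, 11)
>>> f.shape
(7, 3, 7)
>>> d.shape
(7, 7, 11)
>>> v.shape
(7, 3, 7)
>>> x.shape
(7, 3, 7)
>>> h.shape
(7, 7)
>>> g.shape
(3, 3)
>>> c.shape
(11, 7, 7)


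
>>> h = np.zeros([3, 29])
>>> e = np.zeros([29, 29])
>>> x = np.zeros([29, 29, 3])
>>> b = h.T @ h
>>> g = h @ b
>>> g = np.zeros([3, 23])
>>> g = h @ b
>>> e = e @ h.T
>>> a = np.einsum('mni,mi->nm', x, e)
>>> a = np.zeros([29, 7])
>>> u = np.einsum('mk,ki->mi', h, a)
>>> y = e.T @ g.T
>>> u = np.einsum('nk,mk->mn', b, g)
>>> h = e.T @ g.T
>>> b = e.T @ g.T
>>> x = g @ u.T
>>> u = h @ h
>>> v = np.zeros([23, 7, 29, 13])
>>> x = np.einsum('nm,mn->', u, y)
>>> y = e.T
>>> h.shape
(3, 3)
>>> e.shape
(29, 3)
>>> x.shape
()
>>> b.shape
(3, 3)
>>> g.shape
(3, 29)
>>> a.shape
(29, 7)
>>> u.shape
(3, 3)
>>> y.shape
(3, 29)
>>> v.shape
(23, 7, 29, 13)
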